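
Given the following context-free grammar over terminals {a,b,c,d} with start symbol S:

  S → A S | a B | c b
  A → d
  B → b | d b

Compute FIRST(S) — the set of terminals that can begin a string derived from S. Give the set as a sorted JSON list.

FIRST sets, iterate to fixpoint:
pass 1:
  A via A→d: +{d}
  B via B→b: +{b}
  B via B→d b: +{d}
  S via S→A S: +{d}
  S via S→a B: +{a}
  S via S→c b: +{c}
  FIRST(S)={a,c,d}  FIRST(A)={d}  FIRST(B)={b,d}
pass 2: (no change)
  FIRST(S)={a,c,d}  FIRST(A)={d}  FIRST(B)={b,d}

FIRST(S) = ["a", "c", "d"]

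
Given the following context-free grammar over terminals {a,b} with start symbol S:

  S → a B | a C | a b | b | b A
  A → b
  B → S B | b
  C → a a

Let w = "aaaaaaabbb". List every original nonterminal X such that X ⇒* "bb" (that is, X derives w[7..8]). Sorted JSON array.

Convert to CNF:
  S -> T0 B | T0 C | T0 T1 | T1 A | b
  A -> b
  B -> S B | b
  C -> T0 T0
  T0 -> a
  T1 -> b

Fill CYK table bottom-up, restricted to cells inside w[7..8]:
  [7..7]={A,B,S,T1}  "b"  orig:{A,B,S}
  [8..8]={A,B,S,T1}  "b"  orig:{A,B,S}
  [7..8]={B,S}  "bb"

Original NTs in T[7,8] deriving "bb": ["B", "S"]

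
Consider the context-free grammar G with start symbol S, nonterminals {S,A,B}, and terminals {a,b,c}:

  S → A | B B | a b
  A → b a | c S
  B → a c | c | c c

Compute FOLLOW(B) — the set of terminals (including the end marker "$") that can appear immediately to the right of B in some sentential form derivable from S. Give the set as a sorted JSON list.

Compute FIRST by fixpoint:
[1]
  A via A→b a: +{b}
  A via A→c S: +{c}
  B via B→a c: +{a}
  B via B→c: +{c}
  S via S→A: +{b,c}
  S via S→B B: +{a}
  S: {a,b,c}  A: {b,c}  B: {a,c}
[2] (stable)
  S: {a,b,c}  A: {b,c}  B: {a,c}

FOLLOW sets:
seed FOLLOW(S) with $
pass 1:
  S→A: FOLLOW(A) ⊇ FOLLOW(S) ⊇ {$}; new: +{$}
  S→B B: FOLLOW(B) ⊇ FIRST(B) = {a,c}; new: +{a,c}
  S→B B: FOLLOW(B) ⊇ FOLLOW(S) ⊇ {$}; new: +{$}
  FOLLOW[S]={$}  FOLLOW[A]={$}  FOLLOW[B]={$,a,c}
pass 2: (no change)
  FOLLOW[S]={$}  FOLLOW[A]={$}  FOLLOW[B]={$,a,c}

FOLLOW(B) = ["$", "a", "c"]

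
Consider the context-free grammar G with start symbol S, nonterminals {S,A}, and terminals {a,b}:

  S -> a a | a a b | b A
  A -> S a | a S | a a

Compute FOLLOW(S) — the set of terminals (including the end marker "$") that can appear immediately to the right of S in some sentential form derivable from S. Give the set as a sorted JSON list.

FIRST iteration:
pass 1:
  A via A→a S: +{a}
  S via S→a a: +{a}
  S via S→b A: +{b}
  FIRST[S]={a,b}  FIRST[A]={a}
pass 2:
  A via A→S a: +{b}
  FIRST[S]={a,b}  FIRST[A]={a,b}
pass 3: — fixpoint
  FIRST[S]={a,b}  FIRST[A]={a,b}

Compute FOLLOW by fixpoint:
seed FOLLOW(S) with $
iter 1:
  A→S a: FOLLOW(S) ⊇ FIRST(a) = {a}; new: +{a}
  S→b A: FOLLOW(A) ⊇ FOLLOW(S) ⊇ {$,a}; new: +{$,a}
  FOLLOW(S)={$,a}  FOLLOW(A)={$,a}
iter 2: (stable)
  FOLLOW(S)={$,a}  FOLLOW(A)={$,a}

FOLLOW(S) = ["$", "a"]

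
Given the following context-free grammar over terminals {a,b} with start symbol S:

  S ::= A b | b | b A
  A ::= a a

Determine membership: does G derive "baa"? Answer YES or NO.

Convert to CNF:
  S -> A T1 | T1 A | b
  A -> T0 T0
  T0 -> a
  T1 -> b

CYK fill:
  T[0,0] 'b' = {S,T1}  orig:{S}
  T[1,1] 'a' = {T0}  orig:{}
  T[2,2] 'a' = {T0}  orig:{}
  T[0,1] 'ba' = ∅
  T[1,2] 'aa' = {A}
  T[0,2] 'baa' = {S}

S ∈ T[0,2] ⇒ YES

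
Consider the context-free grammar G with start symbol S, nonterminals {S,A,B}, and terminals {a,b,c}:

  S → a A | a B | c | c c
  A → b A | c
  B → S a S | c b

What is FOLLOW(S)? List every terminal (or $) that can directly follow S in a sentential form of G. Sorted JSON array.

Compute FIRST by fixpoint:
round 1:
  A via A→b A: +{b}
  A via A→c: +{c}
  B via B→c b: +{c}
  S via S→a A: +{a}
  S via S→c: +{c}
  FIRST(S)={a,c}  FIRST(A)={b,c}  FIRST(B)={c}
round 2:
  B via B→S a S: +{a}
  FIRST(S)={a,c}  FIRST(A)={b,c}  FIRST(B)={a,c}
round 3: (stable)
  FIRST(S)={a,c}  FIRST(A)={b,c}  FIRST(B)={a,c}

FOLLOW sets:
initialize: $ ∈ FOLLOW(S)
round 1:
  B→S a S: FOLLOW(S) ⊇ FIRST(a) = {a}; new: +{a}
  S→a A: FOLLOW(A) ⊇ FOLLOW(S) ⊇ {$,a}; new: +{$,a}
  S→a B: FOLLOW(B) ⊇ FOLLOW(S) ⊇ {$,a}; new: +{$,a}
  S: {$,a}  A: {$,a}  B: {$,a}
round 2: (stable)
  S: {$,a}  A: {$,a}  B: {$,a}

FOLLOW(S) = ["$", "a"]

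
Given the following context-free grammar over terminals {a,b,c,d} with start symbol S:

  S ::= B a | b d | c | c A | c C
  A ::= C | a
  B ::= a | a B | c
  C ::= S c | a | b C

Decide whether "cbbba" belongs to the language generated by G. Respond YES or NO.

Convert to CNF:
  S -> B T2 | T0 A | T0 C | T1 T3 | c
  A -> S T0 | T1 C | a
  B -> T2 B | a | c
  C -> S T0 | T1 C | a
  T0 -> c
  T1 -> b
  T2 -> a
  T3 -> d

Fill CYK table bottom-up:
  [0..0]={B,S,T0}  "c"  orig:{B,S}
  [1..1]={T1}  "b"  orig:{}
  [2..2]={T1}  "b"  orig:{}
  [3..3]={T1}  "b"  orig:{}
  [4..4]={A,B,C,T2}  "a"  orig:{A,B,C}
  [0..1]=∅  "cb"
  [1..2]=∅  "bb"
  [2..3]=∅  "bb"
  [3..4]={A,C}  "ba"
  [0..2]=∅  "cbb"
  [1..3]=∅  "bbb"
  [2..4]={A,C}  "bba"
  [0..3]=∅  "cbbb"
  [1..4]={A,C}  "bbba"
  [0..4]={S}  "cbbba"

S ∈ T[0,4] ⇒ YES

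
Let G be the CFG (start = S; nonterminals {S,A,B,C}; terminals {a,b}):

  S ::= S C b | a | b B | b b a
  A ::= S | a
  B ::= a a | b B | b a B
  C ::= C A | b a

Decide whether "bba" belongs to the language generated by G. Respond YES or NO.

CNF form of G:
  S -> S X5 | T0 B | T0 X6 | a
  A -> S X2 | T0 B | T0 X3 | a
  B -> T0 B | T0 X4 | T1 T1
  C -> C A | T0 T1
  T0 -> b
  T1 -> a
  X2 -> C T0
  X3 -> T0 T1
  X4 -> T1 B
  X5 -> C T0
  X6 -> T0 T1

Fill CYK table bottom-up:
  cell(0,0) b: {T0}  orig:{}
  cell(1,1) b: {T0}  orig:{}
  cell(2,2) a: {A,S,T1}  orig:{A,S}
  cell(0,1) bb: ∅
  cell(1,2) ba: {C,X3,X6}  orig:{C}
  cell(0,2) bba: {A,S}

S ∈ T[0,2] ⇒ YES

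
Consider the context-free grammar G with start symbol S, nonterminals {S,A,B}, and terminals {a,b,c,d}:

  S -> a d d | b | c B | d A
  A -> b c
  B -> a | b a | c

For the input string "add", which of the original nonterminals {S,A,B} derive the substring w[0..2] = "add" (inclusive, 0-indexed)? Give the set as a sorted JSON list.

Convert to CNF:
  S -> T1 B | T2 X4 | T3 A | b
  A -> T0 T1
  B -> T0 T2 | a | c
  T0 -> b
  T1 -> c
  T2 -> a
  T3 -> d
  X4 -> T3 T3

Fill CYK table bottom-up — only the sub-triangle for w[0..2]:
  cell(0,0) a: {B,T2}  orig:{B}
  cell(1,1) d: {T3}  orig:{}
  cell(2,2) d: {T3}  orig:{}
  cell(0,1) ad: ∅
  cell(1,2) dd: {X4}  orig:{}
  cell(0,2) add: {S}

Original NTs in T[0,2] deriving "add": ["S"]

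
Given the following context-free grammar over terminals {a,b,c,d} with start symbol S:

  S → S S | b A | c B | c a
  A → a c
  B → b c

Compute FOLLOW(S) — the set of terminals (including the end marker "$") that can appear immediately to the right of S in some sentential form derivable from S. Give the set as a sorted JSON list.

Compute FIRST by fixpoint:
round 1:
  A via A→a c: +{a}
  B via B→b c: +{b}
  S via S→b A: +{b}
  S via S→c B: +{c}
  FIRST[S]={b,c}  FIRST[A]={a}  FIRST[B]={b}
round 2: (no change)
  FIRST[S]={b,c}  FIRST[A]={a}  FIRST[B]={b}

FOLLOW iteration:
FOLLOW(S) := {$}
round 1:
  S→S S: FOLLOW(S) ⊇ FIRST(S) = {b,c}; new: +{b,c}
  S→b A: FOLLOW(A) ⊇ FOLLOW(S) ⊇ {$,b,c}; new: +{$,b,c}
  S→c B: FOLLOW(B) ⊇ FOLLOW(S) ⊇ {$,b,c}; new: +{$,b,c}
  S: {$,b,c}  A: {$,b,c}  B: {$,b,c}
round 2: — fixpoint
  S: {$,b,c}  A: {$,b,c}  B: {$,b,c}

FOLLOW(S) = ["$", "b", "c"]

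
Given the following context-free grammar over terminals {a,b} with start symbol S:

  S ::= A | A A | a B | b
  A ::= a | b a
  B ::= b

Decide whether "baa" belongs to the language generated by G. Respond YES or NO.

Convert to CNF:
  S -> A A | T0 T1 | T1 B | a | b
  A -> T0 T1 | a
  B -> b
  T0 -> b
  T1 -> a

CYK table (by increasing span):
  cell(0,0) b: {B,S,T0}  orig:{B,S}
  cell(1,1) a: {A,S,T1}  orig:{A,S}
  cell(2,2) a: {A,S,T1}  orig:{A,S}
  cell(0,1) ba: {A,S}
  cell(1,2) aa: {S}
  cell(0,2) baa: {S}

S ∈ T[0,2] ⇒ YES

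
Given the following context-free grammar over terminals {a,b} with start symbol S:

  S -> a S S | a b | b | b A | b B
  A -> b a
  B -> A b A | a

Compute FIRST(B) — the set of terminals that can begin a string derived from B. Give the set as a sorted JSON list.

FIRST iteration:
[1]
  A via A→b a: +{b}
  B via B→A b A: +{b}
  B via B→a: +{a}
  S via S→a S S: +{a}
  S via S→b: +{b}
  FIRST[S]={a,b}  FIRST[A]={b}  FIRST[B]={a,b}
[2] (stable)
  FIRST[S]={a,b}  FIRST[A]={b}  FIRST[B]={a,b}

FIRST(B) = ["a", "b"]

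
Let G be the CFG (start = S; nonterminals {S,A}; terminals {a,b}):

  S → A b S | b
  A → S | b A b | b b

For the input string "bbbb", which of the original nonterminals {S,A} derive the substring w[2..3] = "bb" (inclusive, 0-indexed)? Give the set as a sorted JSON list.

Convert to CNF:
  S -> A X3 | b
  A -> A X1 | T0 T0 | T0 X2 | b
  T0 -> b
  X1 -> T0 S
  X2 -> A T0
  X3 -> T0 S

Fill CYK table bottom-up, restricted to cells inside w[2..3]:
  [2..2]={A,S,T0}  "b"  orig:{A,S}
  [3..3]={A,S,T0}  "b"  orig:{A,S}
  [2..3]={A,X1,X2,X3}  "bb"  orig:{A}

Original NTs in T[2,3] deriving "bb": ["A"]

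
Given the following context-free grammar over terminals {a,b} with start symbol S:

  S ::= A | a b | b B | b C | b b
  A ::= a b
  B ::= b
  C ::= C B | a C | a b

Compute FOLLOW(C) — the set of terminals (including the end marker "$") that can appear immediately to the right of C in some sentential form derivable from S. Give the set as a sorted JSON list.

FIRST sets, iterate to fixpoint:
iter 1:
  A via A→a b: +{a}
  B via B→b: +{b}
  C via C→a C: +{a}
  S via S→A: +{a}
  S via S→b B: +{b}
  S: {a,b}  A: {a}  B: {b}  C: {a}
iter 2: — fixpoint
  S: {a,b}  A: {a}  B: {b}  C: {a}

FOLLOW iteration:
initialize: $ ∈ FOLLOW(S)
round 1:
  C→C B: FOLLOW(C) ⊇ FIRST(B) = {b}; new: +{b}
  C→C B: FOLLOW(B) ⊇ FOLLOW(C) ⊇ {b}; new: +{b}
  S→A: FOLLOW(A) ⊇ FOLLOW(S) ⊇ {$}; new: +{$}
  S→b B: FOLLOW(B) ⊇ FOLLOW(S) ⊇ {$}; new: +{$}
  S→b C: FOLLOW(C) ⊇ FOLLOW(S) ⊇ {$}; new: +{$}
  FOLLOW[S]={$}  FOLLOW[A]={$}  FOLLOW[B]={$,b}  FOLLOW[C]={$,b}
round 2: (no change)
  FOLLOW[S]={$}  FOLLOW[A]={$}  FOLLOW[B]={$,b}  FOLLOW[C]={$,b}

FOLLOW(C) = ["$", "b"]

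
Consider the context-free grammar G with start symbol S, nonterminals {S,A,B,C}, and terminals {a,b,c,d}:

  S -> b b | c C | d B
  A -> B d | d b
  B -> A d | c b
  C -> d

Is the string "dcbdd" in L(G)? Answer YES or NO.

Convert to CNF:
  S -> T0 B | T1 T1 | T2 C
  A -> B T0 | T0 T1
  B -> A T0 | T2 T1
  C -> d
  T0 -> d
  T1 -> b
  T2 -> c

Fill CYK table bottom-up:
  cell(0,0) d: {C,T0}  orig:{C}
  cell(1,1) c: {T2}  orig:{}
  cell(2,2) b: {T1}  orig:{}
  cell(3,3) d: {C,T0}  orig:{C}
  cell(4,4) d: {C,T0}  orig:{C}
  cell(0,1) dc: ∅
  cell(1,2) cb: {B}
  cell(2,3) bd: ∅
  cell(3,4) dd: ∅
  cell(0,2) dcb: {S}
  cell(1,3) cbd: {A}
  cell(2,4) bdd: ∅
  cell(0,3) dcbd: ∅
  cell(1,4) cbdd: {B}
  cell(0,4) dcbdd: {S}

S ∈ T[0,4] ⇒ YES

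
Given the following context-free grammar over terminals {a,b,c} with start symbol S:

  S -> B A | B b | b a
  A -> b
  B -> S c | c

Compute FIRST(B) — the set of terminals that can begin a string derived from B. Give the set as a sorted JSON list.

FIRST sets, iterate to fixpoint:
round 1:
  A via A→b: +{b}
  B via B→c: +{c}
  S via S→B A: +{c}
  S via S→b a: +{b}
  FIRST[S]={b,c}  FIRST[A]={b}  FIRST[B]={c}
round 2:
  B via B→S c: +{b}
  FIRST[S]={b,c}  FIRST[A]={b}  FIRST[B]={b,c}
round 3: (stable)
  FIRST[S]={b,c}  FIRST[A]={b}  FIRST[B]={b,c}

FIRST(B) = ["b", "c"]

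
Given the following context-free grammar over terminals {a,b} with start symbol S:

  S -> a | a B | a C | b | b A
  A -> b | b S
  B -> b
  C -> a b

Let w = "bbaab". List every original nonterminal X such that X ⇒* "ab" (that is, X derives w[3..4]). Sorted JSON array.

CNF form of G:
  S -> T0 A | T1 B | T1 C | a | b
  A -> T0 S | b
  B -> b
  C -> T1 T0
  T0 -> b
  T1 -> a

CYK fill, restricted to cells inside w[3..4]:
  [3..3]={S,T1}  "a"  orig:{S}
  [4..4]={A,B,S,T0}  "b"  orig:{A,B,S}
  [3..4]={C,S}  "ab"

Original NTs in T[3,4] deriving "ab": ["C", "S"]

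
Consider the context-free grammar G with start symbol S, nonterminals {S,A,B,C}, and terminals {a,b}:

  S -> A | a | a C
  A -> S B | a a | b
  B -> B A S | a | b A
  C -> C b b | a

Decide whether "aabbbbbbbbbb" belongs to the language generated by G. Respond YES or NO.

Convert to CNF:
  S -> S B | T0 C | T0 T0 | a | b
  A -> S B | T0 T0 | b
  B -> B X2 | T1 A | a
  C -> C X3 | a
  T0 -> a
  T1 -> b
  X2 -> A S
  X3 -> T1 T1

CYK fill:
  cell(0,0) a: {B,C,S,T0}  orig:{B,C,S}
  cell(1,1) a: {B,C,S,T0}  orig:{B,C,S}
  cell(2,2) b: {A,S,T1}  orig:{A,S}
  cell(3,3) b: {A,S,T1}  orig:{A,S}
  cell(4,4) b: {A,S,T1}  orig:{A,S}
  cell(5,5) b: {A,S,T1}  orig:{A,S}
  cell(6,6) b: {A,S,T1}  orig:{A,S}
  cell(7,7) b: {A,S,T1}  orig:{A,S}
  cell(8,8) b: {A,S,T1}  orig:{A,S}
  cell(9,9) b: {A,S,T1}  orig:{A,S}
  cell(10,10) b: {A,S,T1}  orig:{A,S}
  cell(11,11) b: {A,S,T1}  orig:{A,S}
  cell(0,1) aa: {A,S}
  cell(1,2) ab: ∅
  cell(2,3) bb: {B,X2,X3}  orig:{B}
  cell(3,4) bb: {B,X2,X3}  orig:{B}
  cell(4,5) bb: {B,X2,X3}  orig:{B}
  cell(5,6) bb: {B,X2,X3}  orig:{B}
  cell(6,7) bb: {B,X2,X3}  orig:{B}
  cell(7,8) bb: {B,X2,X3}  orig:{B}
  cell(8,9) bb: {B,X2,X3}  orig:{B}
  cell(9,10) bb: {B,X2,X3}  orig:{B}
  cell(10,11) bb: {B,X2,X3}  orig:{B}
  cell(0,2) aab: {X2}  orig:{}
  cell(1,3) abb: {A,B,C,S}
  cell(2,4) bbb: {A,S}
  cell(3,5) bbb: {A,S}
  cell(4,6) bbb: {A,S}
  cell(5,7) bbb: {A,S}
  cell(6,8) bbb: {A,S}
  cell(7,9) bbb: {A,S}
  cell(8,10) bbb: {A,S}
  cell(9,11) bbb: {A,S}
  cell(0,3) aabb: {A,S}
  cell(1,4) abbb: {X2}  orig:{}
  cell(2,5) bbbb: {B,X2}  orig:{B}
  cell(3,6) bbbb: {B,X2}  orig:{B}
  cell(4,7) bbbb: {B,X2}  orig:{B}
  cell(5,8) bbbb: {B,X2}  orig:{B}
  cell(6,9) bbbb: {B,X2}  orig:{B}
  cell(7,10) bbbb: {B,X2}  orig:{B}
  cell(8,11) bbbb: {B,X2}  orig:{B}
  cell(0,4) aabbb: {B,X2}  orig:{B}
  cell(1,5) abbbb: {A,B,C,S}
  cell(2,6) bbbbb: {A,S}
  cell(3,7) bbbbb: {A,S}
  cell(4,8) bbbbb: {A,S}
  cell(5,9) bbbbb: {A,S}
  cell(6,10) bbbbb: {A,S}
  cell(7,11) bbbbb: {A,S}
  cell(0,5) aabbbb: {A,S}
  cell(1,6) abbbbb: {X2}  orig:{}
  cell(2,7) bbbbbb: {B,X2}  orig:{B}
  cell(3,8) bbbbbb: {B,X2}  orig:{B}
  cell(4,9) bbbbbb: {B,X2}  orig:{B}
  cell(5,10) bbbbbb: {B,X2}  orig:{B}
  cell(6,11) bbbbbb: {B,X2}  orig:{B}
  cell(0,6) aabbbbb: {B,X2}  orig:{B}
  cell(1,7) abbbbbb: {A,B,C,S}
  cell(2,8) bbbbbbb: {A,S}
  cell(3,9) bbbbbbb: {A,S}
  cell(4,10) bbbbbbb: {A,S}
  cell(5,11) bbbbbbb: {A,S}
  cell(0,7) aabbbbbb: {A,S}
  cell(1,8) abbbbbbb: {X2}  orig:{}
  cell(2,9) bbbbbbbb: {B,X2}  orig:{B}
  cell(3,10) bbbbbbbb: {B,X2}  orig:{B}
  cell(4,11) bbbbbbbb: {B,X2}  orig:{B}
  cell(0,8) aabbbbbbb: {B,X2}  orig:{B}
  cell(1,9) abbbbbbbb: {A,B,C,S}
  cell(2,10) bbbbbbbbb: {A,S}
  cell(3,11) bbbbbbbbb: {A,S}
  cell(0,9) aabbbbbbbb: {A,S}
  cell(1,10) abbbbbbbbb: {X2}  orig:{}
  cell(2,11) bbbbbbbbbb: {B,X2}  orig:{B}
  cell(0,10) aabbbbbbbbb: {B,X2}  orig:{B}
  cell(1,11) abbbbbbbbbb: {A,B,C,S}
  cell(0,11) aabbbbbbbbbb: {A,S}

S ∈ T[0,11] ⇒ YES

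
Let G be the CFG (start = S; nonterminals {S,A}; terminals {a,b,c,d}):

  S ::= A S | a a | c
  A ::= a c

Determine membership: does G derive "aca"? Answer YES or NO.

Convert to CNF:
  S -> A S | T0 T0 | c
  A -> T0 T1
  T0 -> a
  T1 -> c

CYK fill:
  [0..0]={T0}  "a"  orig:{}
  [1..1]={S,T1}  "c"  orig:{S}
  [2..2]={T0}  "a"  orig:{}
  [0..1]={A}  "ac"
  [1..2]=∅  "ca"
  [0..2]=∅  "aca"

S ∉ T[0,2] ⇒ NO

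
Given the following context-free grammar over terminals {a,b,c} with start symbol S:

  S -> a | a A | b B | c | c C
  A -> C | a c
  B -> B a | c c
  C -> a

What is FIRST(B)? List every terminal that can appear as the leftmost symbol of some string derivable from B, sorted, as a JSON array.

FIRST iteration:
round 1:
  A via A→a c: +{a}
  B via B→c c: +{c}
  C via C→a: +{a}
  S via S→a: +{a}
  S via S→b B: +{b}
  S via S→c: +{c}
  FIRST[S]={a,b,c}  FIRST[A]={a}  FIRST[B]={c}  FIRST[C]={a}
round 2: (no change)
  FIRST[S]={a,b,c}  FIRST[A]={a}  FIRST[B]={c}  FIRST[C]={a}

FIRST(B) = ["c"]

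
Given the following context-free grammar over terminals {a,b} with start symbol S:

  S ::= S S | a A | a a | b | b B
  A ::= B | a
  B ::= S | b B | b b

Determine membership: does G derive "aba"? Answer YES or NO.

Convert to CNF:
  S -> S S | T0 A | T0 T0 | T1 B | b
  A -> S S | T0 A | T0 T0 | T1 B | T1 T1 | a | b
  B -> S S | T0 A | T0 T0 | T1 B | T1 T1 | b
  T0 -> a
  T1 -> b

CYK fill:
  cell(0,0) a: {A,T0}  orig:{A}
  cell(1,1) b: {A,B,S,T1}  orig:{A,B,S}
  cell(2,2) a: {A,T0}  orig:{A}
  cell(0,1) ab: {A,B,S}
  cell(1,2) ba: ∅
  cell(0,2) aba: ∅

S ∉ T[0,2] ⇒ NO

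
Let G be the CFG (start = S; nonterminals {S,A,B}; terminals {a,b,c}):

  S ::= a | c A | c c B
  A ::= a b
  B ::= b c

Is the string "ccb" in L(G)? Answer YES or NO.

Convert to CNF:
  S -> T2 A | T2 X3 | a
  A -> T0 T1
  B -> T1 T2
  T0 -> a
  T1 -> b
  T2 -> c
  X3 -> T2 B

CYK fill:
  cell(0,0) c: {T2}  orig:{}
  cell(1,1) c: {T2}  orig:{}
  cell(2,2) b: {T1}  orig:{}
  cell(0,1) cc: ∅
  cell(1,2) cb: ∅
  cell(0,2) ccb: ∅

S ∉ T[0,2] ⇒ NO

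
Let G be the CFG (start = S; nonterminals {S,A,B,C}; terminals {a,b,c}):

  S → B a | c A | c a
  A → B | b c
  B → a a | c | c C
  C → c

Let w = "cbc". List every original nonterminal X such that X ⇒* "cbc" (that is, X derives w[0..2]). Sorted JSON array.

Convert to CNF:
  S -> B T0 | T2 A | T2 T0
  A -> T0 T0 | T1 T2 | T2 C | c
  B -> T0 T0 | T2 C | c
  C -> c
  T0 -> a
  T1 -> b
  T2 -> c

Fill CYK table bottom-up — only the sub-triangle for w[0..2]:
  [0..0]={A,B,C,T2}  "c"  orig:{A,B,C}
  [1..1]={T1}  "b"  orig:{}
  [2..2]={A,B,C,T2}  "c"  orig:{A,B,C}
  [0..1]=∅  "cb"
  [1..2]={A}  "bc"
  [0..2]={S}  "cbc"

Original NTs in T[0,2] deriving "cbc": ["S"]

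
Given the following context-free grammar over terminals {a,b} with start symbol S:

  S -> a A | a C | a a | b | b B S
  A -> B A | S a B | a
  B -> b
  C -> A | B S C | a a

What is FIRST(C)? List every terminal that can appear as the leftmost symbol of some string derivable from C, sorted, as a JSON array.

Compute FIRST by fixpoint:
round 1:
  A via A→a: +{a}
  B via B→b: +{b}
  C via C→A: +{a}
  C via C→B S C: +{b}
  S via S→a A: +{a}
  S via S→b: +{b}
  FIRST(S)={a,b}  FIRST(A)={a}  FIRST(B)={b}  FIRST(C)={a,b}
round 2:
  A via A→B A: +{b}
  FIRST(S)={a,b}  FIRST(A)={a,b}  FIRST(B)={b}  FIRST(C)={a,b}
round 3: done
  FIRST(S)={a,b}  FIRST(A)={a,b}  FIRST(B)={b}  FIRST(C)={a,b}

FIRST(C) = ["a", "b"]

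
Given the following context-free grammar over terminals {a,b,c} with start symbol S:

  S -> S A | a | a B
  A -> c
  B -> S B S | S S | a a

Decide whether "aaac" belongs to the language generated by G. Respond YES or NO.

CNF form of G:
  S -> S A | T0 B | a
  A -> c
  B -> S S | S X1 | T0 T0
  T0 -> a
  X1 -> B S

CYK fill:
  [0..0]={S,T0}  "a"  orig:{S}
  [1..1]={S,T0}  "a"  orig:{S}
  [2..2]={S,T0}  "a"  orig:{S}
  [3..3]={A}  "c"
  [0..1]={B}  "aa"
  [1..2]={B}  "aa"
  [2..3]={S}  "ac"
  [0..2]={S,X1}  "aaa"  orig:{S}
  [1..3]={B}  "aac"
  [0..3]={S,X1}  "aaac"  orig:{S}

S ∈ T[0,3] ⇒ YES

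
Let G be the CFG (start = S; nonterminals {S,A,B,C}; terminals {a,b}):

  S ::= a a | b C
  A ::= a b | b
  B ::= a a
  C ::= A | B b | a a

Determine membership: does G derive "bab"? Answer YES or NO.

CNF form of G:
  S -> T0 T0 | T1 C
  A -> T0 T1 | b
  B -> T0 T0
  C -> B T1 | T0 T0 | T0 T1 | b
  T0 -> a
  T1 -> b

Fill CYK table bottom-up:
  [0..0]={A,C,T1}  "b"  orig:{A,C}
  [1..1]={T0}  "a"  orig:{}
  [2..2]={A,C,T1}  "b"  orig:{A,C}
  [0..1]=∅  "ba"
  [1..2]={A,C}  "ab"
  [0..2]={S}  "bab"

S ∈ T[0,2] ⇒ YES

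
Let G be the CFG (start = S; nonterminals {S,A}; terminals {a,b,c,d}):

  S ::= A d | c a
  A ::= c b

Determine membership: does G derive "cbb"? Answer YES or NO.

Convert to CNF:
  S -> A T2 | T0 T3
  A -> T0 T1
  T0 -> c
  T1 -> b
  T2 -> d
  T3 -> a

CYK fill:
  cell(0,0) c: {T0}  orig:{}
  cell(1,1) b: {T1}  orig:{}
  cell(2,2) b: {T1}  orig:{}
  cell(0,1) cb: {A}
  cell(1,2) bb: ∅
  cell(0,2) cbb: ∅

S ∉ T[0,2] ⇒ NO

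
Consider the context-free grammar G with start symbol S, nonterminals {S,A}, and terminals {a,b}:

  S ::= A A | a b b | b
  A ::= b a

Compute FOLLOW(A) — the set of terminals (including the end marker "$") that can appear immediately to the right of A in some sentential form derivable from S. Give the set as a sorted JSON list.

FIRST sets, iterate to fixpoint:
round 1:
  A via A→b a: +{b}
  S via S→A A: +{b}
  S via S→a b b: +{a}
  FIRST(S)={a,b}  FIRST(A)={b}
round 2: — fixpoint
  FIRST(S)={a,b}  FIRST(A)={b}

FOLLOW sets:
seed FOLLOW(S) with $
pass 1:
  S→A A: FOLLOW(A) ⊇ FIRST(A) = {b}; new: +{b}
  S→A A: FOLLOW(A) ⊇ FOLLOW(S) ⊇ {$}; new: +{$}
  FOLLOW(S)={$}  FOLLOW(A)={$,b}
pass 2: (no change)
  FOLLOW(S)={$}  FOLLOW(A)={$,b}

FOLLOW(A) = ["$", "b"]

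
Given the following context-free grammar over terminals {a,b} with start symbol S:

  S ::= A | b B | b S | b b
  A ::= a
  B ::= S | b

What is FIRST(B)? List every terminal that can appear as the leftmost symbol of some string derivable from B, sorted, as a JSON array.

FIRST iteration:
[1]
  A via A→a: +{a}
  B via B→b: +{b}
  S via S→A: +{a}
  S via S→b B: +{b}
  S: {a,b}  A: {a}  B: {b}
[2]
  B via B→S: +{a}
  S: {a,b}  A: {a}  B: {a,b}
[3] done
  S: {a,b}  A: {a}  B: {a,b}

FIRST(B) = ["a", "b"]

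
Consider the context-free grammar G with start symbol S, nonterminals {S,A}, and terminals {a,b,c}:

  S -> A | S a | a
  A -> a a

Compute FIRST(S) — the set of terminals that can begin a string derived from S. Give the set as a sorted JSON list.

FIRST sets, iterate to fixpoint:
iter 1:
  A via A→a a: +{a}
  S via S→A: +{a}
  FIRST[S]={a}  FIRST[A]={a}
iter 2: (no change)
  FIRST[S]={a}  FIRST[A]={a}

FIRST(S) = ["a"]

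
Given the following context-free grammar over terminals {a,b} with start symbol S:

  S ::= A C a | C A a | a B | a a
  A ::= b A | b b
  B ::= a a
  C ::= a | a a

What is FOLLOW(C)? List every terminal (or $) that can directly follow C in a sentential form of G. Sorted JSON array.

FIRST sets, iterate to fixpoint:
iter 1:
  A via A→b A: +{b}
  B via B→a a: +{a}
  C via C→a: +{a}
  S via S→A C a: +{b}
  S via S→C A a: +{a}
  S: {a,b}  A: {b}  B: {a}  C: {a}
iter 2: — fixpoint
  S: {a,b}  A: {b}  B: {a}  C: {a}

FOLLOW sets:
seed FOLLOW(S) with $
pass 1:
  S→A C a: FOLLOW(A) ⊇ FIRST(C) = {a}; new: +{a}
  S→A C a: FOLLOW(C) ⊇ FIRST(a) = {a}; new: +{a}
  S→C A a: FOLLOW(C) ⊇ FIRST(A) = {b}; new: +{b}
  S→a B: FOLLOW(B) ⊇ FOLLOW(S) ⊇ {$}; new: +{$}
  S: {$}  A: {a}  B: {$}  C: {a,b}
pass 2: done
  S: {$}  A: {a}  B: {$}  C: {a,b}

FOLLOW(C) = ["a", "b"]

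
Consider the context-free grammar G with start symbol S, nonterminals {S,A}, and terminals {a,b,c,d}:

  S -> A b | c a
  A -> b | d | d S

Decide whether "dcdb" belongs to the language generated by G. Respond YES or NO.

CNF form of G:
  S -> A T1 | T2 T3
  A -> T0 S | b | d
  T0 -> d
  T1 -> b
  T2 -> c
  T3 -> a

Fill CYK table bottom-up:
  [0..0]={A,T0}  "d"  orig:{A}
  [1..1]={T2}  "c"  orig:{}
  [2..2]={A,T0}  "d"  orig:{A}
  [3..3]={A,T1}  "b"  orig:{A}
  [0..1]=∅  "dc"
  [1..2]=∅  "cd"
  [2..3]={S}  "db"
  [0..2]=∅  "dcd"
  [1..3]=∅  "cdb"
  [0..3]=∅  "dcdb"

S ∉ T[0,3] ⇒ NO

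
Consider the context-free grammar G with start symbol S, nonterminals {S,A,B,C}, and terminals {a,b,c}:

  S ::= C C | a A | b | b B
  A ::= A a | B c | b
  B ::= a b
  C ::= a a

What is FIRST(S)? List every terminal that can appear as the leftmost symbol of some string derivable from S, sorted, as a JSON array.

Compute FIRST by fixpoint:
iter 1:
  A via A→b: +{b}
  B via B→a b: +{a}
  C via C→a a: +{a}
  S via S→C C: +{a}
  S via S→b: +{b}
  S: {a,b}  A: {b}  B: {a}  C: {a}
iter 2:
  A via A→B c: +{a}
  S: {a,b}  A: {a,b}  B: {a}  C: {a}
iter 3: (stable)
  S: {a,b}  A: {a,b}  B: {a}  C: {a}

FIRST(S) = ["a", "b"]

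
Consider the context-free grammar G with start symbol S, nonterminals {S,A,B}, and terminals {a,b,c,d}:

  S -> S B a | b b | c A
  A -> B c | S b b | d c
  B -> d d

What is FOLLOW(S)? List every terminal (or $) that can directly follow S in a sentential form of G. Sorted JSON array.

FIRST sets, iterate to fixpoint:
pass 1:
  A via A→d c: +{d}
  B via B→d d: +{d}
  S via S→b b: +{b}
  S via S→c A: +{c}
  FIRST(S)={b,c}  FIRST(A)={d}  FIRST(B)={d}
pass 2:
  A via A→S b b: +{b,c}
  FIRST(S)={b,c}  FIRST(A)={b,c,d}  FIRST(B)={d}
pass 3: — fixpoint
  FIRST(S)={b,c}  FIRST(A)={b,c,d}  FIRST(B)={d}

FOLLOW iteration:
initialize: $ ∈ FOLLOW(S)
iter 1:
  A→B c: FOLLOW(B) ⊇ FIRST(c) = {c}; new: +{c}
  A→S b b: FOLLOW(S) ⊇ FIRST(b) = {b}; new: +{b}
  S→S B a: FOLLOW(S) ⊇ FIRST(B) = {d}; new: +{d}
  S→S B a: FOLLOW(B) ⊇ FIRST(a) = {a}; new: +{a}
  S→c A: FOLLOW(A) ⊇ FOLLOW(S) ⊇ {$,b,d}; new: +{$,b,d}
  FOLLOW[S]={$,b,d}  FOLLOW[A]={$,b,d}  FOLLOW[B]={a,c}
iter 2: (stable)
  FOLLOW[S]={$,b,d}  FOLLOW[A]={$,b,d}  FOLLOW[B]={a,c}

FOLLOW(S) = ["$", "b", "d"]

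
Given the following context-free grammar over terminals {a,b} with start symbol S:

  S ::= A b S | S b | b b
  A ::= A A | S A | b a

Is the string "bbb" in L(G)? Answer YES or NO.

Convert to CNF:
  S -> A X2 | S T0 | T0 T0
  A -> A A | S A | T0 T1
  T0 -> b
  T1 -> a
  X2 -> T0 S

CYK table (by increasing span):
  [0..0]={T0}  "b"  orig:{}
  [1..1]={T0}  "b"  orig:{}
  [2..2]={T0}  "b"  orig:{}
  [0..1]={S}  "bb"
  [1..2]={S}  "bb"
  [0..2]={S,X2}  "bbb"  orig:{S}

S ∈ T[0,2] ⇒ YES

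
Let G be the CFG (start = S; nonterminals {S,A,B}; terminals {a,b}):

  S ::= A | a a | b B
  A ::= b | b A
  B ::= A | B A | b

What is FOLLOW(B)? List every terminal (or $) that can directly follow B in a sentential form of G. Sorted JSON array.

FIRST iteration:
round 1:
  A via A→b: +{b}
  B via B→A: +{b}
  S via S→A: +{b}
  S via S→a a: +{a}
  S: {a,b}  A: {b}  B: {b}
round 2: done
  S: {a,b}  A: {b}  B: {b}

FOLLOW sets:
initialize: $ ∈ FOLLOW(S)
[1]
  B→B A: FOLLOW(B) ⊇ FIRST(A) = {b}; new: +{b}
  B→B A: FOLLOW(A) ⊇ FOLLOW(B) ⊇ {b}; new: +{b}
  S→A: FOLLOW(A) ⊇ FOLLOW(S) ⊇ {$}; new: +{$}
  S→b B: FOLLOW(B) ⊇ FOLLOW(S) ⊇ {$}; new: +{$}
  S: {$}  A: {$,b}  B: {$,b}
[2] (stable)
  S: {$}  A: {$,b}  B: {$,b}

FOLLOW(B) = ["$", "b"]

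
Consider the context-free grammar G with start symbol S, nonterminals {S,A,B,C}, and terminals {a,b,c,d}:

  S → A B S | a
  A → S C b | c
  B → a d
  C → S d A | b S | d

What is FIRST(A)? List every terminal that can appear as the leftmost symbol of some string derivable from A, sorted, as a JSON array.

FIRST sets, iterate to fixpoint:
round 1:
  A via A→c: +{c}
  B via B→a d: +{a}
  C via C→b S: +{b}
  C via C→d: +{d}
  S via S→A B S: +{c}
  S via S→a: +{a}
  FIRST[S]={a,c}  FIRST[A]={c}  FIRST[B]={a}  FIRST[C]={b,d}
round 2:
  A via A→S C b: +{a}
  C via C→S d A: +{a,c}
  FIRST[S]={a,c}  FIRST[A]={a,c}  FIRST[B]={a}  FIRST[C]={a,b,c,d}
round 3: (stable)
  FIRST[S]={a,c}  FIRST[A]={a,c}  FIRST[B]={a}  FIRST[C]={a,b,c,d}

FIRST(A) = ["a", "c"]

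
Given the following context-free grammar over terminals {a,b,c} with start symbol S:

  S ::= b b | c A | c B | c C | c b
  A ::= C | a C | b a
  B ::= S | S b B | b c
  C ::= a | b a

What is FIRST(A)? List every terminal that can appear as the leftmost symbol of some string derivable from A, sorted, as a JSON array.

FIRST iteration:
[1]
  A via A→a C: +{a}
  A via A→b a: +{b}
  B via B→b c: +{b}
  C via C→a: +{a}
  C via C→b a: +{b}
  S via S→b b: +{b}
  S via S→c A: +{c}
  FIRST[S]={b,c}  FIRST[A]={a,b}  FIRST[B]={b}  FIRST[C]={a,b}
[2]
  B via B→S: +{c}
  FIRST[S]={b,c}  FIRST[A]={a,b}  FIRST[B]={b,c}  FIRST[C]={a,b}
[3] (stable)
  FIRST[S]={b,c}  FIRST[A]={a,b}  FIRST[B]={b,c}  FIRST[C]={a,b}

FIRST(A) = ["a", "b"]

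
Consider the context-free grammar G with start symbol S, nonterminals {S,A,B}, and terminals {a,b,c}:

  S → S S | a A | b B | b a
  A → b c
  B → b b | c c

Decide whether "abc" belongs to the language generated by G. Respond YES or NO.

Convert to CNF:
  S -> S S | T0 B | T0 T2 | T2 A
  A -> T0 T1
  B -> T0 T0 | T1 T1
  T0 -> b
  T1 -> c
  T2 -> a

CYK fill:
  [0..0]={T2}  "a"  orig:{}
  [1..1]={T0}  "b"  orig:{}
  [2..2]={T1}  "c"  orig:{}
  [0..1]=∅  "ab"
  [1..2]={A}  "bc"
  [0..2]={S}  "abc"

S ∈ T[0,2] ⇒ YES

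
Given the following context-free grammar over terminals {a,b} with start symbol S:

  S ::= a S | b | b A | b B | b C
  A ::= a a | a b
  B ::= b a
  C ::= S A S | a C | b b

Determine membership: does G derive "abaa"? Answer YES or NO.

Convert to CNF:
  S -> T0 S | T1 A | T1 B | T1 C | b
  A -> T0 T0 | T0 T1
  B -> T1 T0
  C -> S X2 | T0 C | T1 T1
  T0 -> a
  T1 -> b
  X2 -> A S

CYK fill:
  T[0,0] 'a' = {T0}  orig:{}
  T[1,1] 'b' = {S,T1}  orig:{S}
  T[2,2] 'a' = {T0}  orig:{}
  T[3,3] 'a' = {T0}  orig:{}
  T[0,1] 'ab' = {A,S}
  T[1,2] 'ba' = {B}
  T[2,3] 'aa' = {A}
  T[0,2] 'aba' = ∅
  T[1,3] 'baa' = {S}
  T[0,3] 'abaa' = {S}

S ∈ T[0,3] ⇒ YES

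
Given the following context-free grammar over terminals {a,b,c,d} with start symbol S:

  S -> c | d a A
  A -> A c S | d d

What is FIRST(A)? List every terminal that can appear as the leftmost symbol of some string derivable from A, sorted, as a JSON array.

FIRST iteration:
[1]
  A via A→d d: +{d}
  S via S→c: +{c}
  S via S→d a A: +{d}
  FIRST(S)={c,d}  FIRST(A)={d}
[2] — fixpoint
  FIRST(S)={c,d}  FIRST(A)={d}

FIRST(A) = ["d"]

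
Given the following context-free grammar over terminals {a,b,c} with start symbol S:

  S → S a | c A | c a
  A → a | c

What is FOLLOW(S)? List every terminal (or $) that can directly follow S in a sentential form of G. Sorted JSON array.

Compute FIRST by fixpoint:
[1]
  A via A→a: +{a}
  A via A→c: +{c}
  S via S→c A: +{c}
  FIRST(S)={c}  FIRST(A)={a,c}
[2] (stable)
  FIRST(S)={c}  FIRST(A)={a,c}

FOLLOW iteration:
initialize: $ ∈ FOLLOW(S)
[1]
  S→S a: FOLLOW(S) ⊇ FIRST(a) = {a}; new: +{a}
  S→c A: FOLLOW(A) ⊇ FOLLOW(S) ⊇ {$,a}; new: +{$,a}
  FOLLOW[S]={$,a}  FOLLOW[A]={$,a}
[2] (stable)
  FOLLOW[S]={$,a}  FOLLOW[A]={$,a}

FOLLOW(S) = ["$", "a"]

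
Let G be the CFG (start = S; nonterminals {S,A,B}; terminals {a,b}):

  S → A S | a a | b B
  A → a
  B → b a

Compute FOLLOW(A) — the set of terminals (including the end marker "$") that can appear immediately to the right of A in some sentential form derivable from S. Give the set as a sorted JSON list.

FIRST sets, iterate to fixpoint:
round 1:
  A via A→a: +{a}
  B via B→b a: +{b}
  S via S→A S: +{a}
  S via S→b B: +{b}
  FIRST[S]={a,b}  FIRST[A]={a}  FIRST[B]={b}
round 2: (no change)
  FIRST[S]={a,b}  FIRST[A]={a}  FIRST[B]={b}

FOLLOW iteration:
seed FOLLOW(S) with $
iter 1:
  S→A S: FOLLOW(A) ⊇ FIRST(S) = {a,b}; new: +{a,b}
  S→b B: FOLLOW(B) ⊇ FOLLOW(S) ⊇ {$}; new: +{$}
  FOLLOW(S)={$}  FOLLOW(A)={a,b}  FOLLOW(B)={$}
iter 2: (no change)
  FOLLOW(S)={$}  FOLLOW(A)={a,b}  FOLLOW(B)={$}

FOLLOW(A) = ["a", "b"]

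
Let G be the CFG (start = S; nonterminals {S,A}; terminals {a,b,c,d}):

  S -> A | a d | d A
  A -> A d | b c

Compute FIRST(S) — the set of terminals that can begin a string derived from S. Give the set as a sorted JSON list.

Compute FIRST by fixpoint:
round 1:
  A via A→b c: +{b}
  S via S→A: +{b}
  S via S→a d: +{a}
  S via S→d A: +{d}
  FIRST(S)={a,b,d}  FIRST(A)={b}
round 2: — fixpoint
  FIRST(S)={a,b,d}  FIRST(A)={b}

FIRST(S) = ["a", "b", "d"]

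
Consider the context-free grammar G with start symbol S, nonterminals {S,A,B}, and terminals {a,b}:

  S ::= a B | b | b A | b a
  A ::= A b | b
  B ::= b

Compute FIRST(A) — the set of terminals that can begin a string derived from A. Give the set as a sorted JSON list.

FIRST sets, iterate to fixpoint:
iter 1:
  A via A→b: +{b}
  B via B→b: +{b}
  S via S→a B: +{a}
  S via S→b: +{b}
  FIRST(S)={a,b}  FIRST(A)={b}  FIRST(B)={b}
iter 2: done
  FIRST(S)={a,b}  FIRST(A)={b}  FIRST(B)={b}

FIRST(A) = ["b"]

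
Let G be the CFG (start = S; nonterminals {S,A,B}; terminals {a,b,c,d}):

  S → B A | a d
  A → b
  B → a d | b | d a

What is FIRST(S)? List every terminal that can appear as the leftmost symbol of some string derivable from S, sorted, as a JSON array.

FIRST iteration:
pass 1:
  A via A→b: +{b}
  B via B→a d: +{a}
  B via B→b: +{b}
  B via B→d a: +{d}
  S via S→B A: +{a,b,d}
  S: {a,b,d}  A: {b}  B: {a,b,d}
pass 2: (no change)
  S: {a,b,d}  A: {b}  B: {a,b,d}

FIRST(S) = ["a", "b", "d"]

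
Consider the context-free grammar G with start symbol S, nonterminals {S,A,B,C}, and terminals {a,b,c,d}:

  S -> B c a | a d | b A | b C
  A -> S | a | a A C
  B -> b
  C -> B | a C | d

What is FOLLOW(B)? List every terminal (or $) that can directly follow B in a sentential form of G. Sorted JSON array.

FIRST iteration:
pass 1:
  A via A→a: +{a}
  B via B→b: +{b}
  C via C→B: +{b}
  C via C→a C: +{a}
  C via C→d: +{d}
  S via S→B c a: +{b}
  S via S→a d: +{a}
  S: {a,b}  A: {a}  B: {b}  C: {a,b,d}
pass 2:
  A via A→S: +{b}
  S: {a,b}  A: {a,b}  B: {b}  C: {a,b,d}
pass 3: (no change)
  S: {a,b}  A: {a,b}  B: {b}  C: {a,b,d}

FOLLOW sets:
initialize: $ ∈ FOLLOW(S)
round 1:
  A→a A C: FOLLOW(A) ⊇ FIRST(C) = {a,b,d}; new: +{a,b,d}
  A→a A C: FOLLOW(C) ⊇ FOLLOW(A) ⊇ {a,b,d}; new: +{a,b,d}
  C→B: FOLLOW(B) ⊇ FOLLOW(C) ⊇ {a,b,d}; new: +{a,b,d}
  S→B c a: FOLLOW(B) ⊇ FIRST(c) = {c}; new: +{c}
  S→b A: FOLLOW(A) ⊇ FOLLOW(S) ⊇ {$}; new: +{$}
  S→b C: FOLLOW(C) ⊇ FOLLOW(S) ⊇ {$}; new: +{$}
  S: {$}  A: {$,a,b,d}  B: {a,b,c,d}  C: {$,a,b,d}
round 2:
  A→S: FOLLOW(S) ⊇ FOLLOW(A) ⊇ {$,a,b,d}; new: +{a,b,d}
  C→B: FOLLOW(B) ⊇ FOLLOW(C) ⊇ {$,a,b,d}; new: +{$}
  S: {$,a,b,d}  A: {$,a,b,d}  B: {$,a,b,c,d}  C: {$,a,b,d}
round 3: (no change)
  S: {$,a,b,d}  A: {$,a,b,d}  B: {$,a,b,c,d}  C: {$,a,b,d}

FOLLOW(B) = ["$", "a", "b", "c", "d"]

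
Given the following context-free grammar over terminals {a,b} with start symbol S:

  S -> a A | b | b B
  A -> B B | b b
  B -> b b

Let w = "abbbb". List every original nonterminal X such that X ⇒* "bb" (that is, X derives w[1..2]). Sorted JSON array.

Convert to CNF:
  S -> T0 B | T1 A | b
  A -> B B | T0 T0
  B -> T0 T0
  T0 -> b
  T1 -> a

CYK fill (cells [i..j] with 1 ≤ i ≤ j ≤ 2 only):
  [1..1]={S,T0}  "b"  orig:{S}
  [2..2]={S,T0}  "b"  orig:{S}
  [1..2]={A,B}  "bb"

Original NTs in T[1,2] deriving "bb": ["A", "B"]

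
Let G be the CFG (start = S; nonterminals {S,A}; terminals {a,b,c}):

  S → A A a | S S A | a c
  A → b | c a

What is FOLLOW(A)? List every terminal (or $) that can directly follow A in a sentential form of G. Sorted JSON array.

FIRST sets, iterate to fixpoint:
pass 1:
  A via A→b: +{b}
  A via A→c a: +{c}
  S via S→A A a: +{b,c}
  S via S→a c: +{a}
  FIRST[S]={a,b,c}  FIRST[A]={b,c}
pass 2: (no change)
  FIRST[S]={a,b,c}  FIRST[A]={b,c}

FOLLOW sets:
FOLLOW(S) := {$}
iter 1:
  S→A A a: FOLLOW(A) ⊇ FIRST(A) = {b,c}; new: +{b,c}
  S→A A a: FOLLOW(A) ⊇ FIRST(a) = {a}; new: +{a}
  S→S S A: FOLLOW(S) ⊇ FIRST(S) = {a,b,c}; new: +{a,b,c}
  S→S S A: FOLLOW(A) ⊇ FOLLOW(S) ⊇ {$,a,b,c}; new: +{$}
  S: {$,a,b,c}  A: {$,a,b,c}
iter 2: (no change)
  S: {$,a,b,c}  A: {$,a,b,c}

FOLLOW(A) = ["$", "a", "b", "c"]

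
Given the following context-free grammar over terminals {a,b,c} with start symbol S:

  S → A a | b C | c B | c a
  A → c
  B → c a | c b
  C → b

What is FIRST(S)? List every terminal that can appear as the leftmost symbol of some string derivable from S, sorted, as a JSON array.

Compute FIRST by fixpoint:
iter 1:
  A via A→c: +{c}
  B via B→c a: +{c}
  C via C→b: +{b}
  S via S→A a: +{c}
  S via S→b C: +{b}
  FIRST[S]={b,c}  FIRST[A]={c}  FIRST[B]={c}  FIRST[C]={b}
iter 2: (no change)
  FIRST[S]={b,c}  FIRST[A]={c}  FIRST[B]={c}  FIRST[C]={b}

FIRST(S) = ["b", "c"]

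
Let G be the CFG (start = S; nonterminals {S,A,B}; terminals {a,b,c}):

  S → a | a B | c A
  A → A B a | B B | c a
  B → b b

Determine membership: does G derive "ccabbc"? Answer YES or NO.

Convert to CNF:
  S -> T0 B | T1 A | a
  A -> A X3 | B B | T1 T0
  B -> T2 T2
  T0 -> a
  T1 -> c
  T2 -> b
  X3 -> B T0

CYK table (by increasing span):
  T[0,0] 'c' = {T1}  orig:{}
  T[1,1] 'c' = {T1}  orig:{}
  T[2,2] 'a' = {S,T0}  orig:{S}
  T[3,3] 'b' = {T2}  orig:{}
  T[4,4] 'b' = {T2}  orig:{}
  T[5,5] 'c' = {T1}  orig:{}
  T[0,1] 'cc' = ∅
  T[1,2] 'ca' = {A}
  T[2,3] 'ab' = ∅
  T[3,4] 'bb' = {B}
  T[4,5] 'bc' = ∅
  T[0,2] 'cca' = {S}
  T[1,3] 'cab' = ∅
  T[2,4] 'abb' = {S}
  T[3,5] 'bbc' = ∅
  T[0,3] 'ccab' = ∅
  T[1,4] 'cabb' = ∅
  T[2,5] 'abbc' = ∅
  T[0,4] 'ccabb' = ∅
  T[1,5] 'cabbc' = ∅
  T[0,5] 'ccabbc' = ∅

S ∉ T[0,5] ⇒ NO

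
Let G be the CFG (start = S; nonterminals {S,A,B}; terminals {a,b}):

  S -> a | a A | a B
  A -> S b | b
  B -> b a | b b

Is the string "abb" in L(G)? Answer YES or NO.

Convert to CNF:
  S -> T1 A | T1 B | a
  A -> S T0 | b
  B -> T0 T0 | T0 T1
  T0 -> b
  T1 -> a

CYK fill:
  [0..0]={S,T1}  "a"  orig:{S}
  [1..1]={A,T0}  "b"  orig:{A}
  [2..2]={A,T0}  "b"  orig:{A}
  [0..1]={A,S}  "ab"
  [1..2]={B}  "bb"
  [0..2]={A,S}  "abb"

S ∈ T[0,2] ⇒ YES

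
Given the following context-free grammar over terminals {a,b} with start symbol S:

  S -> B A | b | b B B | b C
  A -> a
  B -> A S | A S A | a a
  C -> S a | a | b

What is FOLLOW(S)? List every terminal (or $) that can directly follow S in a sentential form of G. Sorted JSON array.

Compute FIRST by fixpoint:
pass 1:
  A via A→a: +{a}
  B via B→A S: +{a}
  C via C→a: +{a}
  C via C→b: +{b}
  S via S→B A: +{a}
  S via S→b: +{b}
  FIRST[S]={a,b}  FIRST[A]={a}  FIRST[B]={a}  FIRST[C]={a,b}
pass 2: (no change)
  FIRST[S]={a,b}  FIRST[A]={a}  FIRST[B]={a}  FIRST[C]={a,b}

FOLLOW iteration:
initialize: $ ∈ FOLLOW(S)
pass 1:
  B→A S: FOLLOW(A) ⊇ FIRST(S) = {a,b}; new: +{a,b}
  B→A S A: FOLLOW(S) ⊇ FIRST(A) = {a}; new: +{a}
  S→B A: FOLLOW(B) ⊇ FIRST(A) = {a}; new: +{a}
  S→B A: FOLLOW(A) ⊇ FOLLOW(S) ⊇ {$,a}; new: +{$}
  S→b B B: FOLLOW(B) ⊇ FOLLOW(S) ⊇ {$,a}; new: +{$}
  S→b C: FOLLOW(C) ⊇ FOLLOW(S) ⊇ {$,a}; new: +{$,a}
  FOLLOW(S)={$,a}  FOLLOW(A)={$,a,b}  FOLLOW(B)={$,a}  FOLLOW(C)={$,a}
pass 2: — fixpoint
  FOLLOW(S)={$,a}  FOLLOW(A)={$,a,b}  FOLLOW(B)={$,a}  FOLLOW(C)={$,a}

FOLLOW(S) = ["$", "a"]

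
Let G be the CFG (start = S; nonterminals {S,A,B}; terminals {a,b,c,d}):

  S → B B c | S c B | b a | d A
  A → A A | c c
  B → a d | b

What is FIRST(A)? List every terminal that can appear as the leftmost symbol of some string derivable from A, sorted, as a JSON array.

FIRST iteration:
round 1:
  A via A→c c: +{c}
  B via B→a d: +{a}
  B via B→b: +{b}
  S via S→B B c: +{a,b}
  S via S→d A: +{d}
  FIRST(S)={a,b,d}  FIRST(A)={c}  FIRST(B)={a,b}
round 2: (no change)
  FIRST(S)={a,b,d}  FIRST(A)={c}  FIRST(B)={a,b}

FIRST(A) = ["c"]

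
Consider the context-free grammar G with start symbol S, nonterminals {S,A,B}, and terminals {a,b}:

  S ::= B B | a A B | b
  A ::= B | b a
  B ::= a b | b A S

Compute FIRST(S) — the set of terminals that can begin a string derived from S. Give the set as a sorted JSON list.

Compute FIRST by fixpoint:
round 1:
  A via A→b a: +{b}
  B via B→a b: +{a}
  B via B→b A S: +{b}
  S via S→B B: +{a,b}
  S: {a,b}  A: {b}  B: {a,b}
round 2:
  A via A→B: +{a}
  S: {a,b}  A: {a,b}  B: {a,b}
round 3: — fixpoint
  S: {a,b}  A: {a,b}  B: {a,b}

FIRST(S) = ["a", "b"]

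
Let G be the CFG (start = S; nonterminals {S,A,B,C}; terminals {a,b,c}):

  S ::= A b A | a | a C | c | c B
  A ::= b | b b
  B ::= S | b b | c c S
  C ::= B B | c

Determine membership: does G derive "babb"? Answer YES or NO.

Convert to CNF:
  S -> A X5 | T1 C | T2 B | a | c
  A -> T0 T0 | b
  B -> A X3 | T0 T0 | T1 C | T2 B | T2 X4 | a | c
  C -> B B | c
  T0 -> b
  T1 -> a
  T2 -> c
  X3 -> T0 A
  X4 -> T2 S
  X5 -> T0 A

CYK fill:
  T[0,0] 'b' = {A,T0}  orig:{A}
  T[1,1] 'a' = {B,S,T1}  orig:{B,S}
  T[2,2] 'b' = {A,T0}  orig:{A}
  T[3,3] 'b' = {A,T0}  orig:{A}
  T[0,1] 'ba' = ∅
  T[1,2] 'ab' = ∅
  T[2,3] 'bb' = {A,B,X3,X5}  orig:{A,B}
  T[0,2] 'bab' = ∅
  T[1,3] 'abb' = {C}
  T[0,3] 'babb' = ∅

S ∉ T[0,3] ⇒ NO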